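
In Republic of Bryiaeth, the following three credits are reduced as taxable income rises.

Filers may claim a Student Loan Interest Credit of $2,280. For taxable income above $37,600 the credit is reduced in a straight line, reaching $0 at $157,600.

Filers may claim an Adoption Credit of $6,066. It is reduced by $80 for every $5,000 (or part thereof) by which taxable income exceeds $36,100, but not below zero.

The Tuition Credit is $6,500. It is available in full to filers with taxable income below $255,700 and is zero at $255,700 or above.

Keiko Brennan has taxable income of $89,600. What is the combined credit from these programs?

$12,978

Student Loan Interest Credit: $89,600 is $52,000 into a $120,000 phase-out range, leaving 68,000/120,000 of the credit: $2,280 × 68,000/120,000 = $1,292.
Adoption Credit: income exceeds $36,100 by $53,500, which is 11 full-or-partial $5,000 increments; reduction = 11 × $80 = $880, leaving $5,186.
Tuition Credit: $89,600 is below the $255,700 cutoff, so the full $6,500 applies.
Total: $1,292 + $5,186 + $6,500 = $12,978.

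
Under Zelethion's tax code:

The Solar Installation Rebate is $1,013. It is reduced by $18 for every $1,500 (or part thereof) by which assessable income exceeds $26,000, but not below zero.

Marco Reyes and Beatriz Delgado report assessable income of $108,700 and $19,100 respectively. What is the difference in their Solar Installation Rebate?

$1,008

Marco ($108,700): Solar Installation Rebate: income exceeds $26,000 by $82,700, which is 56 full-or-partial $1,500 increments; reduction = 56 × $18 = $1,008, leaving $5.
Beatriz ($19,100): Solar Installation Rebate: $19,100 is at or below the $26,000 threshold, so the full $1,013 applies.
Difference: |$5 − $1,013| = $1,008.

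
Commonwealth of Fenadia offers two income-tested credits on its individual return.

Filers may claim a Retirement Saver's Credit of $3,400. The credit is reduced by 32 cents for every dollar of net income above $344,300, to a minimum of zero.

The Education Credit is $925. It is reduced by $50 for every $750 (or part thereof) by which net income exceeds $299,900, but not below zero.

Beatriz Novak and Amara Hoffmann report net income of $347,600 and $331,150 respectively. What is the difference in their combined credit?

Beatriz ($347,600): Retirement Saver's Credit: 32% of the $3,300 excess over $344,300 is $1,056; credit = $3,400 − $1,056 = $2,344. Education Credit: income exceeds $299,900 by $47,700 → 64 increments × $50 = $3,200 ≥ base, so the credit is $0. total $2,344 + $0 = $2,344
Amara ($331,150): Retirement Saver's Credit: $331,150 is at or below the $344,300 threshold, so the full $3,400 applies. Education Credit: income exceeds $299,900 by $31,250 → 42 increments × $50 = $2,100 ≥ base, so the credit is $0. total $3,400 + $0 = $3,400
Difference: |$2,344 − $3,400| = $1,056.

$1,056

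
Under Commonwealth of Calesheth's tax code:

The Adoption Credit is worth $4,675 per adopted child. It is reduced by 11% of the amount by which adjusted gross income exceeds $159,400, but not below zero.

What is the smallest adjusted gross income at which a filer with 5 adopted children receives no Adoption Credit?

Full credit = 5 × $4,675 = $23,375.
The credit falls by 11% of each dollar above $159,400, so it reaches zero when the excess is $23,375 / 11% = $212,500: income = $159,400 + $212,500 = $371,900.

$371,900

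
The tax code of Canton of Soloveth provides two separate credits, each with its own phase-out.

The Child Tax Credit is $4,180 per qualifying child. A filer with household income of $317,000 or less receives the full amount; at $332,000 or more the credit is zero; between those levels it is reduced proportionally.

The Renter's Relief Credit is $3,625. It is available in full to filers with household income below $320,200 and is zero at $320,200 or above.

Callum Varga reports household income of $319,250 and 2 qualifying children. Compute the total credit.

Child Tax Credit: base = 2 × $4,180 = $8,360. $319,250 is $2,250 into a $15,000 phase-out range, leaving 12,750/15,000 of the credit: $8,360 × 12,750/15,000 = $7,106.
Renter's Relief Credit: $319,250 is below the $320,200 cutoff, so the full $3,625 applies.
Total: $7,106 + $3,625 = $10,731.

$10,731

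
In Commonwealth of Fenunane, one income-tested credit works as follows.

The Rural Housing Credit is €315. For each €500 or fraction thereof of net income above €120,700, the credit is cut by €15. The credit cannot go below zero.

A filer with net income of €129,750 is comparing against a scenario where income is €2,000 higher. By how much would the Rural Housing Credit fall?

At €129,750 — income exceeds €120,700 by €9,050, which is 19 full-or-partial €500 increments; reduction = 19 × €15 = €285, leaving €30.
At €131,750 — income exceeds €120,700 by €11,050 → 23 increments × €15 = €345 ≥ base, so the credit is €0.
Lost: €30 − €0 = €30.

€30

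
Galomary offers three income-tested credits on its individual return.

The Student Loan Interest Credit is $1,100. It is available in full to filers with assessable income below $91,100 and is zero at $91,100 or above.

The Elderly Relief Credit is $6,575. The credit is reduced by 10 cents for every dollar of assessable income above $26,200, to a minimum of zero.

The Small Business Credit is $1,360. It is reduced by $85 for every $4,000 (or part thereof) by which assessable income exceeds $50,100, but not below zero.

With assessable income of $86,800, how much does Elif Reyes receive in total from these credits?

$2,125

Student Loan Interest Credit: $86,800 is below the $91,100 cutoff, so the full $1,100 applies.
Elderly Relief Credit: 10% of the $60,600 excess over $26,200 is $6,060; credit = $6,575 − $6,060 = $515.
Small Business Credit: income exceeds $50,100 by $36,700, which is 10 full-or-partial $4,000 increments; reduction = 10 × $85 = $850, leaving $510.
Total: $1,100 + $515 + $510 = $2,125.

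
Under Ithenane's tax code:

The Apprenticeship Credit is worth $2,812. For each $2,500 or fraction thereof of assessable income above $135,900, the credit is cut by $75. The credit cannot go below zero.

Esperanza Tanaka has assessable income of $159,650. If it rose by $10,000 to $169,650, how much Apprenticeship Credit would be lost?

$300

At $159,650 — income exceeds $135,900 by $23,750, which is 10 full-or-partial $2,500 increments; reduction = 10 × $75 = $750, leaving $2,062.
At $169,650 — income exceeds $135,900 by $33,750, which is 14 full-or-partial $2,500 increments; reduction = 14 × $75 = $1,050, leaving $1,762.
Lost: $2,062 − $1,762 = $300.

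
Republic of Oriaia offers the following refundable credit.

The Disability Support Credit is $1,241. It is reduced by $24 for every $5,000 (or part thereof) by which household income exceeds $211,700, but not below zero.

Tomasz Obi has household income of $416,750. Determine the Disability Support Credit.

Disability Support Credit: income exceeds $211,700 by $205,050, which is 42 full-or-partial $5,000 increments; reduction = 42 × $24 = $1,008, leaving $233.

$233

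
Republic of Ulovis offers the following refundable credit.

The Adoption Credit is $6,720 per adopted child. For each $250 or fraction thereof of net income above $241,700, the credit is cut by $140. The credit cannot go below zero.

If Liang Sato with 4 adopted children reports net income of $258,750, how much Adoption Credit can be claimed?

$17,220

Adoption Credit: base = 4 × $6,720 = $26,880. income exceeds $241,700 by $17,050, which is 69 full-or-partial $250 increments; reduction = 69 × $140 = $9,660, leaving $17,220.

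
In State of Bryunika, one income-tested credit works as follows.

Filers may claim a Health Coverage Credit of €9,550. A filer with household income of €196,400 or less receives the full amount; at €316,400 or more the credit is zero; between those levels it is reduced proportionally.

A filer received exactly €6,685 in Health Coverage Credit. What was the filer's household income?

€6,685 is 6,685/9,550 of the full €9,550, so 2,865/9,550 of the €120,000 range has been used: income = €196,400 + €120,000 × 2,865/9,550 = €232,400.

€232,400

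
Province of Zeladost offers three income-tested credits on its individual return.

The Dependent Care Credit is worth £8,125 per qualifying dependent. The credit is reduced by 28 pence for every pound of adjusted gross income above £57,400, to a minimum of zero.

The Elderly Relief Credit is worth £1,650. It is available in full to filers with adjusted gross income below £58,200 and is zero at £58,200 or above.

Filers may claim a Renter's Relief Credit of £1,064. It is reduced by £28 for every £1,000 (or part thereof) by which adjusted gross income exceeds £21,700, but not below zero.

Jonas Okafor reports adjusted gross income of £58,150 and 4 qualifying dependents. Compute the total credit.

£33,968

Dependent Care Credit: base = 4 × £8,125 = £32,500. 28% of the £750 excess over £57,400 is £210; credit = £32,500 − £210 = £32,290.
Elderly Relief Credit: £58,150 is below the £58,200 cutoff, so the full £1,650 applies.
Renter's Relief Credit: income exceeds £21,700 by £36,450, which is 37 full-or-partial £1,000 increments; reduction = 37 × £28 = £1,036, leaving £28.
Total: £32,290 + £1,650 + £28 = £33,968.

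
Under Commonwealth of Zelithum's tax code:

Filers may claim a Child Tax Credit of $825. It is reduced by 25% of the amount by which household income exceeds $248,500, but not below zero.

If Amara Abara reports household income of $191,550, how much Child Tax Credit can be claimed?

$825

Child Tax Credit: $191,550 is at or below the $248,500 threshold, so the full $825 applies.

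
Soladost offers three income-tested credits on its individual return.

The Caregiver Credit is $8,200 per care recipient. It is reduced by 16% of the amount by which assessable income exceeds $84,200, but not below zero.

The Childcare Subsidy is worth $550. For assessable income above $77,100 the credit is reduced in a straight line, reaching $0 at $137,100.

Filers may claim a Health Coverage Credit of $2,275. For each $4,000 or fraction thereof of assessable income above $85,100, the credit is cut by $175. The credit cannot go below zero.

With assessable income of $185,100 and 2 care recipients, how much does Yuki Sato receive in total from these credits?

Caregiver Credit: base = 2 × $8,200 = $16,400. 16% of the $100,900 excess over $84,200 is $16,144; credit = $16,400 − $16,144 = $256.
Childcare Subsidy: $185,100 is at or above $137,100, so the credit is $0.
Health Coverage Credit: income exceeds $85,100 by $100,000 → 25 increments × $175 = $4,375 ≥ base, so the credit is $0.
Total: $256 + $0 + $0 = $256.

$256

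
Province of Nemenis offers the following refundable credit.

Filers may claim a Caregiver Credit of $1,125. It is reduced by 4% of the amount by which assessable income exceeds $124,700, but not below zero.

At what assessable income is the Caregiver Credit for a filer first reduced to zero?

The credit falls by 4% of each dollar above $124,700, so it reaches zero when the excess is $1,125 / 4% = $28,125: income = $124,700 + $28,125 = $152,825.

$152,825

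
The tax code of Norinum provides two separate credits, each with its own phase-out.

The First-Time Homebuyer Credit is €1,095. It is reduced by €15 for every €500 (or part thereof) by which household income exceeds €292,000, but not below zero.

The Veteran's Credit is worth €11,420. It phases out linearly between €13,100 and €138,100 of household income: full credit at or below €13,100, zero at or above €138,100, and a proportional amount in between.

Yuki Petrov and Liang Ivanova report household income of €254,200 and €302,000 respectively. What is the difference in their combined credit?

€300

Yuki (€254,200): First-Time Homebuyer Credit: €254,200 is at or below the €292,000 threshold, so the full €1,095 applies. Veteran's Credit: €254,200 is at or above €138,100, so the credit is €0. total €1,095 + €0 = €1,095
Liang (€302,000): First-Time Homebuyer Credit: income exceeds €292,000 by €10,000, which is 20 full-or-partial €500 increments; reduction = 20 × €15 = €300, leaving €795. Veteran's Credit: €302,000 is at or above €138,100, so the credit is €0. total €795 + €0 = €795
Difference: |€1,095 − €795| = €300.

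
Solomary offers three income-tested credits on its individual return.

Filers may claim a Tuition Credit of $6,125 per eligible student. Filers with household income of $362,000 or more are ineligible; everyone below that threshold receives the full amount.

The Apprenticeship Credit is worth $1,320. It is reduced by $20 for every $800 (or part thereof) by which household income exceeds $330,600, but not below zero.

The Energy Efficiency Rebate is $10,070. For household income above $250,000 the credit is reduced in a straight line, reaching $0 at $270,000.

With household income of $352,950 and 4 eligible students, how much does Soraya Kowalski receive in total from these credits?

Tuition Credit: base = 4 × $6,125 = $24,500. $352,950 is below the $362,000 cutoff, so the full $24,500 applies.
Apprenticeship Credit: income exceeds $330,600 by $22,350, which is 28 full-or-partial $800 increments; reduction = 28 × $20 = $560, leaving $760.
Energy Efficiency Rebate: $352,950 is at or above $270,000, so the credit is $0.
Total: $24,500 + $760 + $0 = $25,260.

$25,260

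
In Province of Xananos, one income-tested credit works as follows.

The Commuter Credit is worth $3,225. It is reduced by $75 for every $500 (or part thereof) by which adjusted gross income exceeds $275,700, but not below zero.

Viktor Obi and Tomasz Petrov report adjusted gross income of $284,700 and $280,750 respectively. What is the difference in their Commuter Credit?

$525

Viktor ($284,700): Commuter Credit: income exceeds $275,700 by $9,000, which is 18 full-or-partial $500 increments; reduction = 18 × $75 = $1,350, leaving $1,875.
Tomasz ($280,750): Commuter Credit: income exceeds $275,700 by $5,050, which is 11 full-or-partial $500 increments; reduction = 11 × $75 = $825, leaving $2,400.
Difference: |$1,875 − $2,400| = $525.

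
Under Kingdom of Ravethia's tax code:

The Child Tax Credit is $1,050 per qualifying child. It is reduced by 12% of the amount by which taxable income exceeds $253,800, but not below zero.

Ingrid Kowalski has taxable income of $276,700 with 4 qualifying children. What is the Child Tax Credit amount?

$1,452

Child Tax Credit: base = 4 × $1,050 = $4,200. 12% of the $22,900 excess over $253,800 is $2,748; credit = $4,200 − $2,748 = $1,452.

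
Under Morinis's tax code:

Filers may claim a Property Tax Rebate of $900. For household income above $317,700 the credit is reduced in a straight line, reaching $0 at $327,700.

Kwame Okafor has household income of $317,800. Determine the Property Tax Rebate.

$891

Property Tax Rebate: $317,800 is $100 into a $10,000 phase-out range, leaving 9,900/10,000 of the credit: $900 × 9,900/10,000 = $891.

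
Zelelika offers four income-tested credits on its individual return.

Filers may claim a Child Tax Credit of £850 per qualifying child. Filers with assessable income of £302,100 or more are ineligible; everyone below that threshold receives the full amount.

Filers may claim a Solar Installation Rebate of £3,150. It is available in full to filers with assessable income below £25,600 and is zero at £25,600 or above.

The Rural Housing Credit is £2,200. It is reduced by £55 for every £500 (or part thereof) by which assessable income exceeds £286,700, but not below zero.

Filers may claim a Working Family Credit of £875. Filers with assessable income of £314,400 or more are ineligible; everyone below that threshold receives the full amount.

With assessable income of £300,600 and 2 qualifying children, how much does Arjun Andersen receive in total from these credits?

£3,235

Child Tax Credit: base = 2 × £850 = £1,700. £300,600 is below the £302,100 cutoff, so the full £1,700 applies.
Solar Installation Rebate: £300,600 meets or exceeds the £25,600 cutoff, so the credit is £0.
Rural Housing Credit: income exceeds £286,700 by £13,900, which is 28 full-or-partial £500 increments; reduction = 28 × £55 = £1,540, leaving £660.
Working Family Credit: £300,600 is below the £314,400 cutoff, so the full £875 applies.
Total: £1,700 + £0 + £660 + £875 = £3,235.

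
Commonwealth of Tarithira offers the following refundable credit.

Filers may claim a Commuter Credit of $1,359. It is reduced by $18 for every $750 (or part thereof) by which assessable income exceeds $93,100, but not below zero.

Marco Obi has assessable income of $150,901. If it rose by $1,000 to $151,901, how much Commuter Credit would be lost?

At $150,901 — income exceeds $93,100 by $57,801 → 78 increments × $18 = $1,404 ≥ base, so the credit is $0.
At $151,901 — income exceeds $93,100 by $58,801 → 79 increments × $18 = $1,422 ≥ base, so the credit is $0.
Lost: $0 − $0 = $0.

$0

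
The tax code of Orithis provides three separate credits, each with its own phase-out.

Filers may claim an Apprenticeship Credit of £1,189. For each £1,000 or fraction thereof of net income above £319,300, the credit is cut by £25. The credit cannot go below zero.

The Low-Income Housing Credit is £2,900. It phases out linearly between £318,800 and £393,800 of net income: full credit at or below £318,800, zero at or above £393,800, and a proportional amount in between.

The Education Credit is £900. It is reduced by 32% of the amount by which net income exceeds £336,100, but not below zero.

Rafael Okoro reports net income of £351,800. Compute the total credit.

£1,988

Apprenticeship Credit: income exceeds £319,300 by £32,500, which is 33 full-or-partial £1,000 increments; reduction = 33 × £25 = £825, leaving £364.
Low-Income Housing Credit: £351,800 is £33,000 into a £75,000 phase-out range, leaving 42,000/75,000 of the credit: £2,900 × 42,000/75,000 = £1,624.
Education Credit: 32% of the £15,700 excess over £336,100 is £5,024 ≥ base, so the credit is £0.
Total: £364 + £1,624 + £0 = £1,988.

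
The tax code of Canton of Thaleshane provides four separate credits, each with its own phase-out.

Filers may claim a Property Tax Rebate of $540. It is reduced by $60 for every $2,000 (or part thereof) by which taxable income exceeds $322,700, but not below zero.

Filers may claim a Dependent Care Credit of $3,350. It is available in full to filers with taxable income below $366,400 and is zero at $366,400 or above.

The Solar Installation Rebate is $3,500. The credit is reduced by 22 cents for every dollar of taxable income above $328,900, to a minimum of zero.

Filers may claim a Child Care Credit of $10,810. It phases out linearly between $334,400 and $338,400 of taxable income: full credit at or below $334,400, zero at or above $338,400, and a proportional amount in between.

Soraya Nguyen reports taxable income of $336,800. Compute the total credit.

Property Tax Rebate: income exceeds $322,700 by $14,100, which is 8 full-or-partial $2,000 increments; reduction = 8 × $60 = $480, leaving $60.
Dependent Care Credit: $336,800 is below the $366,400 cutoff, so the full $3,350 applies.
Solar Installation Rebate: 22% of the $7,900 excess over $328,900 is $1,738; credit = $3,500 − $1,738 = $1,762.
Child Care Credit: $336,800 is $2,400 into a $4,000 phase-out range, leaving 1,600/4,000 of the credit: $10,810 × 1,600/4,000 = $4,324.
Total: $60 + $3,350 + $1,762 + $4,324 = $9,496.

$9,496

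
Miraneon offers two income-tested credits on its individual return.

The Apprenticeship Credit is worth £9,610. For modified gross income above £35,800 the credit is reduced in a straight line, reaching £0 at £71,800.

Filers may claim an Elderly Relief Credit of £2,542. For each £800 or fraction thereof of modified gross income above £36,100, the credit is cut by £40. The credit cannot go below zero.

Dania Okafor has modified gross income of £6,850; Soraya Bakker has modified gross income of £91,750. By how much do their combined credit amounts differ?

Dania (£6,850): Apprenticeship Credit: £6,850 is at or below the £35,800 threshold, so the full £9,610 applies. Elderly Relief Credit: £6,850 is at or below the £36,100 threshold, so the full £2,542 applies. total £9,610 + £2,542 = £12,152
Soraya (£91,750): Apprenticeship Credit: £91,750 is at or above £71,800, so the credit is £0. Elderly Relief Credit: income exceeds £36,100 by £55,650 → 70 increments × £40 = £2,800 ≥ base, so the credit is £0. total £0 + £0 = £0
Difference: |£12,152 − £0| = £12,152.

£12,152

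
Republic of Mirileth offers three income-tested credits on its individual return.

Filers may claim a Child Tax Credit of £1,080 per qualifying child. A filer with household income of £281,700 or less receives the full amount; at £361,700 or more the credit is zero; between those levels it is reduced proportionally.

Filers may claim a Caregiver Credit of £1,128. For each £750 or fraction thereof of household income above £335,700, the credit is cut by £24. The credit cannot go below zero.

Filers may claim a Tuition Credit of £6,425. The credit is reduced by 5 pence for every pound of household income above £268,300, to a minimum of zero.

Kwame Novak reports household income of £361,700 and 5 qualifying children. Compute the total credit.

Child Tax Credit: base = 5 × £1,080 = £5,400. £361,700 is at or above £361,700, so the credit is £0.
Caregiver Credit: income exceeds £335,700 by £26,000, which is 35 full-or-partial £750 increments; reduction = 35 × £24 = £840, leaving £288.
Tuition Credit: 5% of the £93,400 excess over £268,300 is £4,670; credit = £6,425 − £4,670 = £1,755.
Total: £0 + £288 + £1,755 = £2,043.

£2,043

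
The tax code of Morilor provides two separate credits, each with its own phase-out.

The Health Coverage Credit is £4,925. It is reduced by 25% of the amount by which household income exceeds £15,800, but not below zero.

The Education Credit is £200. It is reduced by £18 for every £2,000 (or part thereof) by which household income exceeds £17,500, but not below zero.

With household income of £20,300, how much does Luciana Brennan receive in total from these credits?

Health Coverage Credit: 25% of the £4,500 excess over £15,800 is £1,125; credit = £4,925 − £1,125 = £3,800.
Education Credit: income exceeds £17,500 by £2,800, which is 2 full-or-partial £2,000 increments; reduction = 2 × £18 = £36, leaving £164.
Total: £3,800 + £164 = £3,964.

£3,964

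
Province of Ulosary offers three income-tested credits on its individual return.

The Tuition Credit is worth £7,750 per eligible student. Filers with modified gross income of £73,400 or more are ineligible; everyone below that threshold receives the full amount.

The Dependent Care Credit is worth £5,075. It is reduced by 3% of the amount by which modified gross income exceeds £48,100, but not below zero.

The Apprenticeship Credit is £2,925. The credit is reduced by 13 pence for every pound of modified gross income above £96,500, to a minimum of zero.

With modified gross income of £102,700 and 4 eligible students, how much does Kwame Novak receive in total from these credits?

£5,556

Tuition Credit: base = 4 × £7,750 = £31,000. £102,700 meets or exceeds the £73,400 cutoff, so the credit is £0.
Dependent Care Credit: 3% of the £54,600 excess over £48,100 is £1,638; credit = £5,075 − £1,638 = £3,437.
Apprenticeship Credit: 13% of the £6,200 excess over £96,500 is £806; credit = £2,925 − £806 = £2,119.
Total: £0 + £3,437 + £2,119 = £5,556.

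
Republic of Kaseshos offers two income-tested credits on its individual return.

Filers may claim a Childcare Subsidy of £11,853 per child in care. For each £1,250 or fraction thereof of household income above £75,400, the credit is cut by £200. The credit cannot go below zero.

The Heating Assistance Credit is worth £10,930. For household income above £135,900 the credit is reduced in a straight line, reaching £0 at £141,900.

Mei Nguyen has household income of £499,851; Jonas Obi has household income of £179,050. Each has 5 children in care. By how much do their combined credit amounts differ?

Mei (£499,851): Childcare Subsidy: base = 5 × £11,853 = £59,265. income exceeds £75,400 by £424,451 → 340 increments × £200 = £68,000 ≥ base, so the credit is £0. Heating Assistance Credit: £499,851 is at or above £141,900, so the credit is £0. total £0 + £0 = £0
Jonas (£179,050): Childcare Subsidy: base = 5 × £11,853 = £59,265. income exceeds £75,400 by £103,650, which is 83 full-or-partial £1,250 increments; reduction = 83 × £200 = £16,600, leaving £42,665. Heating Assistance Credit: £179,050 is at or above £141,900, so the credit is £0. total £42,665 + £0 = £42,665
Difference: |£0 − £42,665| = £42,665.

£42,665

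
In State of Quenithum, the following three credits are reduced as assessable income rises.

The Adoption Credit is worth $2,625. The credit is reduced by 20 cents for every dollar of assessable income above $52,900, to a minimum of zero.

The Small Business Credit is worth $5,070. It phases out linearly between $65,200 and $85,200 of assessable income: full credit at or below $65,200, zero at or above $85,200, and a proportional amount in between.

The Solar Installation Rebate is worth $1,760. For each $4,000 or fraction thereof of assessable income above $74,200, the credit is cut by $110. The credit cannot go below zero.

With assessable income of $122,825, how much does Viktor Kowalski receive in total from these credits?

$330

Adoption Credit: 20% of the $69,925 excess over $52,900 is $13,985 ≥ base, so the credit is $0.
Small Business Credit: $122,825 is at or above $85,200, so the credit is $0.
Solar Installation Rebate: income exceeds $74,200 by $48,625, which is 13 full-or-partial $4,000 increments; reduction = 13 × $110 = $1,430, leaving $330.
Total: $0 + $0 + $330 = $330.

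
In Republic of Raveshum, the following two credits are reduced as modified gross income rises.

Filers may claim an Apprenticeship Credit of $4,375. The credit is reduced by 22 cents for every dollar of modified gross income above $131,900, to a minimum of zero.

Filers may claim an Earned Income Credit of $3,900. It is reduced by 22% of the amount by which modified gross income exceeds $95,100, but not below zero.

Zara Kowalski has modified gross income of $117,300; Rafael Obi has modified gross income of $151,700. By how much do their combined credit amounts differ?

Zara ($117,300): Apprenticeship Credit: $117,300 is at or below the $131,900 threshold, so the full $4,375 applies. Earned Income Credit: 22% of the $22,200 excess over $95,100 is $4,884 ≥ base, so the credit is $0. total $4,375 + $0 = $4,375
Rafael ($151,700): Apprenticeship Credit: 22% of the $19,800 excess over $131,900 is $4,356; credit = $4,375 − $4,356 = $19. Earned Income Credit: 22% of the $56,600 excess over $95,100 is $12,452 ≥ base, so the credit is $0. total $19 + $0 = $19
Difference: |$4,375 − $19| = $4,356.

$4,356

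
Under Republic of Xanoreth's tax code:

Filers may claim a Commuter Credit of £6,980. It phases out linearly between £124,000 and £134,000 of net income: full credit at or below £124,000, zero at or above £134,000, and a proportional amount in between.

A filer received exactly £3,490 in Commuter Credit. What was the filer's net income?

£3,490 is 3,490/6,980 of the full £6,980, so 3,490/6,980 of the £10,000 range has been used: income = £124,000 + £10,000 × 3,490/6,980 = £129,000.

£129,000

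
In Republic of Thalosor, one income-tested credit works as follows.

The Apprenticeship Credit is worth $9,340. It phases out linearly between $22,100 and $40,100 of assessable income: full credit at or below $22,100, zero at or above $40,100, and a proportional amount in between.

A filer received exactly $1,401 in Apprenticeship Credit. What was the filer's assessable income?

$1,401 is 1,401/9,340 of the full $9,340, so 7,939/9,340 of the $18,000 range has been used: income = $22,100 + $18,000 × 7,939/9,340 = $37,400.

$37,400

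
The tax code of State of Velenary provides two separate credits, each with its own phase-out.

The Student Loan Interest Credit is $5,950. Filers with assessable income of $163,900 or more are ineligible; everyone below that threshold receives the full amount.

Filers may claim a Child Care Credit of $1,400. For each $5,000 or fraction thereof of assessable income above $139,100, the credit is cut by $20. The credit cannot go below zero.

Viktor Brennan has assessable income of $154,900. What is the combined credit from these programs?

$7,270

Student Loan Interest Credit: $154,900 is below the $163,900 cutoff, so the full $5,950 applies.
Child Care Credit: income exceeds $139,100 by $15,800, which is 4 full-or-partial $5,000 increments; reduction = 4 × $20 = $80, leaving $1,320.
Total: $5,950 + $1,320 = $7,270.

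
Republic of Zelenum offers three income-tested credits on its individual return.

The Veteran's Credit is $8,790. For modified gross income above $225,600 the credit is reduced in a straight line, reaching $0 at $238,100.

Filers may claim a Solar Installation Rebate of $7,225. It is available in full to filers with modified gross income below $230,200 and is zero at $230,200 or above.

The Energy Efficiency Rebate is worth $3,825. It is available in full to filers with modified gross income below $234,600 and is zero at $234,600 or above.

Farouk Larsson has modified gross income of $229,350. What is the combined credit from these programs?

Veteran's Credit: $229,350 is $3,750 into a $12,500 phase-out range, leaving 8,750/12,500 of the credit: $8,790 × 8,750/12,500 = $6,153.
Solar Installation Rebate: $229,350 is below the $230,200 cutoff, so the full $7,225 applies.
Energy Efficiency Rebate: $229,350 is below the $234,600 cutoff, so the full $3,825 applies.
Total: $6,153 + $7,225 + $3,825 = $17,203.

$17,203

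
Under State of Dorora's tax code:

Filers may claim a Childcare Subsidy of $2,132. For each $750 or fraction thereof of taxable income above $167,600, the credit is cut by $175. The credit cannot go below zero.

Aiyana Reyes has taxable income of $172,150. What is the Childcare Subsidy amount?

$907

Childcare Subsidy: income exceeds $167,600 by $4,550, which is 7 full-or-partial $750 increments; reduction = 7 × $175 = $1,225, leaving $907.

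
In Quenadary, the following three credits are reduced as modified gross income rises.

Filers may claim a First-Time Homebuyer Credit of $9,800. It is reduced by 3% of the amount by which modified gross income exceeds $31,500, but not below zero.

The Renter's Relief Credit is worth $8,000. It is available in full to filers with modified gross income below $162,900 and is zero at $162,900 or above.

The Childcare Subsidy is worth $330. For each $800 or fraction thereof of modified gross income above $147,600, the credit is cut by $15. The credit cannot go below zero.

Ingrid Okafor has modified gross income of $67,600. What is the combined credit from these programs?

$17,047

First-Time Homebuyer Credit: 3% of the $36,100 excess over $31,500 is $1,083; credit = $9,800 − $1,083 = $8,717.
Renter's Relief Credit: $67,600 is below the $162,900 cutoff, so the full $8,000 applies.
Childcare Subsidy: $67,600 is at or below the $147,600 threshold, so the full $330 applies.
Total: $8,717 + $8,000 + $330 = $17,047.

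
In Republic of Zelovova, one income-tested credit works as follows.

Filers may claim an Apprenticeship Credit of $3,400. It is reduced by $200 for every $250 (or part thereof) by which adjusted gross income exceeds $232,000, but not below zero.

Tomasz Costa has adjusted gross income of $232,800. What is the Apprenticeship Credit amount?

$2,600

Apprenticeship Credit: income exceeds $232,000 by $800, which is 4 full-or-partial $250 increments; reduction = 4 × $200 = $800, leaving $2,600.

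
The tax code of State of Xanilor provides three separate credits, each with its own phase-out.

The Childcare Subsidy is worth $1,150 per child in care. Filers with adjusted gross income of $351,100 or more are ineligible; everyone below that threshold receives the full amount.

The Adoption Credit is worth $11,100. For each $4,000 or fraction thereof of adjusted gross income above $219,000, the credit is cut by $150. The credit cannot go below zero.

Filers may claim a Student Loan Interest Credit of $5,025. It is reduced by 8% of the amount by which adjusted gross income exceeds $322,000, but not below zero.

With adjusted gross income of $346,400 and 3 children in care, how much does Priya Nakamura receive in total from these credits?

$12,823

Childcare Subsidy: base = 3 × $1,150 = $3,450. $346,400 is below the $351,100 cutoff, so the full $3,450 applies.
Adoption Credit: income exceeds $219,000 by $127,400, which is 32 full-or-partial $4,000 increments; reduction = 32 × $150 = $4,800, leaving $6,300.
Student Loan Interest Credit: 8% of the $24,400 excess over $322,000 is $1,952; credit = $5,025 − $1,952 = $3,073.
Total: $3,450 + $6,300 + $3,073 = $12,823.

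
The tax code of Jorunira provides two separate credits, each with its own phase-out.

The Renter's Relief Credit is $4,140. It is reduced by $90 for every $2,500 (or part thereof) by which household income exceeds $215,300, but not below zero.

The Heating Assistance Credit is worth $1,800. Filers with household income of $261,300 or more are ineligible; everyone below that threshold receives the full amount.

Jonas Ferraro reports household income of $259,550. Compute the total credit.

$4,320

Renter's Relief Credit: income exceeds $215,300 by $44,250, which is 18 full-or-partial $2,500 increments; reduction = 18 × $90 = $1,620, leaving $2,520.
Heating Assistance Credit: $259,550 is below the $261,300 cutoff, so the full $1,800 applies.
Total: $2,520 + $1,800 = $4,320.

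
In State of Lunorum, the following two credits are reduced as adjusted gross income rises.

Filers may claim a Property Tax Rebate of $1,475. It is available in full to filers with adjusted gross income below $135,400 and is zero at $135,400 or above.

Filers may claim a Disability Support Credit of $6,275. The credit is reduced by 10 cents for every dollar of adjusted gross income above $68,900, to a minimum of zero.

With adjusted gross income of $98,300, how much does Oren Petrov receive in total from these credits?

$4,810

Property Tax Rebate: $98,300 is below the $135,400 cutoff, so the full $1,475 applies.
Disability Support Credit: 10% of the $29,400 excess over $68,900 is $2,940; credit = $6,275 − $2,940 = $3,335.
Total: $1,475 + $3,335 = $4,810.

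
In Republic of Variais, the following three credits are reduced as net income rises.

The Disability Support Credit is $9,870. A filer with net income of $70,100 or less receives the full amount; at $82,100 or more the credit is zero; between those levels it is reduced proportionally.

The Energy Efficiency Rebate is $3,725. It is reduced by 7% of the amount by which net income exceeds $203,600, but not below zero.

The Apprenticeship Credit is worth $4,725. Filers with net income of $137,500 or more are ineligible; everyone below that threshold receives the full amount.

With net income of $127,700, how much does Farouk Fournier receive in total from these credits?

$8,450

Disability Support Credit: $127,700 is at or above $82,100, so the credit is $0.
Energy Efficiency Rebate: $127,700 is at or below the $203,600 threshold, so the full $3,725 applies.
Apprenticeship Credit: $127,700 is below the $137,500 cutoff, so the full $4,725 applies.
Total: $0 + $3,725 + $4,725 = $8,450.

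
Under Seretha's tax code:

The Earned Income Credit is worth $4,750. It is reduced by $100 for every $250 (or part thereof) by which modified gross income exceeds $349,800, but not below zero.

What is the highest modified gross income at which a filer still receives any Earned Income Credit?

After 47 increments the reduction is 47 × $100 = $4,700, leaving $50; one more increment wipes it out. Increment 47 ends at excess 47 × $250 = $11,750, so the highest qualifying income is $349,800 + $11,750 = $361,550.

$361,550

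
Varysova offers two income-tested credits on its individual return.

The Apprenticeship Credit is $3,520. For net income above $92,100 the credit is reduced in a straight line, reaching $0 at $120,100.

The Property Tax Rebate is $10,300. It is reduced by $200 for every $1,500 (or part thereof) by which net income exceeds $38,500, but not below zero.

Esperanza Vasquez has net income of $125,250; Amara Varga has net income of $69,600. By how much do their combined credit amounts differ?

Esperanza ($125,250): Apprenticeship Credit: $125,250 is at or above $120,100, so the credit is $0. Property Tax Rebate: income exceeds $38,500 by $86,750 → 58 increments × $200 = $11,600 ≥ base, so the credit is $0. total $0 + $0 = $0
Amara ($69,600): Apprenticeship Credit: $69,600 is at or below the $92,100 threshold, so the full $3,520 applies. Property Tax Rebate: income exceeds $38,500 by $31,100, which is 21 full-or-partial $1,500 increments; reduction = 21 × $200 = $4,200, leaving $6,100. total $3,520 + $6,100 = $9,620
Difference: |$0 − $9,620| = $9,620.

$9,620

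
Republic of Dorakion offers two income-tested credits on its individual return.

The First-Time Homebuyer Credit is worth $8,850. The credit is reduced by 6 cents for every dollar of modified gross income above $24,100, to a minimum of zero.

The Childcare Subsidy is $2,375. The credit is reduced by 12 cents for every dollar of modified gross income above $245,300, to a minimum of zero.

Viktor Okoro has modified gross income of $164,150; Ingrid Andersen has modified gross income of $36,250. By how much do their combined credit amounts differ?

$7,674

Viktor ($164,150): First-Time Homebuyer Credit: 6% of the $140,050 excess over $24,100 is $8,403; credit = $8,850 − $8,403 = $447. Childcare Subsidy: $164,150 is at or below the $245,300 threshold, so the full $2,375 applies. total $447 + $2,375 = $2,822
Ingrid ($36,250): First-Time Homebuyer Credit: 6% of the $12,150 excess over $24,100 is $729; credit = $8,850 − $729 = $8,121. Childcare Subsidy: $36,250 is at or below the $245,300 threshold, so the full $2,375 applies. total $8,121 + $2,375 = $10,496
Difference: |$2,822 − $10,496| = $7,674.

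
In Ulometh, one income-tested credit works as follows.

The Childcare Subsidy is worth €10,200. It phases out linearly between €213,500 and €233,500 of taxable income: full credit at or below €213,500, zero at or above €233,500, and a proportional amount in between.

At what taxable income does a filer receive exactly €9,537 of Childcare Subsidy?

€9,537 is 9,537/10,200 of the full €10,200, so 663/10,200 of the €20,000 range has been used: income = €213,500 + €20,000 × 663/10,200 = €214,800.

€214,800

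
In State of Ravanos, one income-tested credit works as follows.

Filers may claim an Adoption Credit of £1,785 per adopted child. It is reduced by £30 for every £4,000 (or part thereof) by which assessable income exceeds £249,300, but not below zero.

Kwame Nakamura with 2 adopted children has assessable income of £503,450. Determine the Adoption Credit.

Adoption Credit: base = 2 × £1,785 = £3,570. income exceeds £249,300 by £254,150, which is 64 full-or-partial £4,000 increments; reduction = 64 × £30 = £1,920, leaving £1,650.

£1,650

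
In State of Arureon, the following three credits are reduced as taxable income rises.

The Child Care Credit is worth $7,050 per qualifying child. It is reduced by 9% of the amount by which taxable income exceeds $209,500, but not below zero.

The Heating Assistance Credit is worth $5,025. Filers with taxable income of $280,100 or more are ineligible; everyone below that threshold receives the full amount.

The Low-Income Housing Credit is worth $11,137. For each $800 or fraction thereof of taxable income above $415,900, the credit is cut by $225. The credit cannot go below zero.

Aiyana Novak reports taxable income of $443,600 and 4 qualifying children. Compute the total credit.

$10,393

Child Care Credit: base = 4 × $7,050 = $28,200. 9% of the $234,100 excess over $209,500 is $21,069; credit = $28,200 − $21,069 = $7,131.
Heating Assistance Credit: $443,600 meets or exceeds the $280,100 cutoff, so the credit is $0.
Low-Income Housing Credit: income exceeds $415,900 by $27,700, which is 35 full-or-partial $800 increments; reduction = 35 × $225 = $7,875, leaving $3,262.
Total: $7,131 + $0 + $3,262 = $10,393.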